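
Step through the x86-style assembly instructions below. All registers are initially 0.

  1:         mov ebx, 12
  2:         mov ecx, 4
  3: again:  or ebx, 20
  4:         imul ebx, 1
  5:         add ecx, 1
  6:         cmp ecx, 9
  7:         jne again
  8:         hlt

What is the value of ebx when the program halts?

28

ebx=12
ecx=4
ebx=12|20=28
ebx=28*1=28
ecx=4+1=5
cmp ecx, 9  (cmp 5,9)
jne again: taken
ebx=28|20=28
ebx=28*1=28
ecx=5+1=6
cmp ecx, 9  (cmp 6,9)
jne again: taken
ebx=28|20=28
ebx=28*1=28
ecx=6+1=7
cmp ecx, 9  (cmp 7,9)
jne again: taken
ebx=28|20=28
ebx=28*1=28
ecx=7+1=8
cmp ecx, 9  (cmp 8,9)
jne again: taken
ebx=28|20=28
ebx=28*1=28
ecx=8+1=9
cmp ecx, 9  (cmp 9,9)
jne again: not taken
halt.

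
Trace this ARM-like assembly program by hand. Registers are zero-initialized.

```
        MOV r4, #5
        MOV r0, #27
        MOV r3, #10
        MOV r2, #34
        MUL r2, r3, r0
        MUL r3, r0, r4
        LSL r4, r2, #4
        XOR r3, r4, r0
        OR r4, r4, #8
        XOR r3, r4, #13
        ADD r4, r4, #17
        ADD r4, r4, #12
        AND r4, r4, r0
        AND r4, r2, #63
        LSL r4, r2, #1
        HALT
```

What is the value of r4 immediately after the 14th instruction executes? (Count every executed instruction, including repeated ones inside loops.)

14

after MOV r4, #5: r4=5
after MOV r0, #27: r0=27
after MOV r3, #10: r3=10
after MOV r2, #34: r2=34
after MUL r2, r3, r0: r2=10*27=270
after MUL r3, r0, r4: r3=27*5=135
after LSL r4, r2, #4: r4=270<<4=4320
after XOR r3, r4, r0: r3=4320^27=4347
after OR r4, r4, #8: r4=4320|8=4328
after XOR r3, r4, #13: r3=4328^13=4325
after ADD r4, r4, #17: r4=4328+17=4345
after ADD r4, r4, #12: r4=4345+12=4357
after AND r4, r4, r0: r4=4357&27=1
after AND r4, r2, #63: r4=270&63=14
After step 14: r4 = 14.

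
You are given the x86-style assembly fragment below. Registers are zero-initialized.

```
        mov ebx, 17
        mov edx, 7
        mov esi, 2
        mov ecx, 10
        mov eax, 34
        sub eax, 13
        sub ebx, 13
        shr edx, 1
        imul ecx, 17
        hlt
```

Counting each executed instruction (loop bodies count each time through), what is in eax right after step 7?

ebx=17
edx=7
esi=2
ecx=10
eax=34
eax=34-13=21
ebx=17-13=4
After step 7: eax = 21.

21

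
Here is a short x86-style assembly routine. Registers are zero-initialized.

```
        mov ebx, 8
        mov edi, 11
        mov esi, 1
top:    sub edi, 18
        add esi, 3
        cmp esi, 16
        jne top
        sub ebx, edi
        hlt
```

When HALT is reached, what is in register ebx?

ebx=8
edi=11
esi=1
edi=11-18=-7
esi=1+3=4
cmp esi, 16  (cmp 4,16)
jne top: taken
edi=(-7)-18=-25
esi=4+3=7
cmp esi, 16  (cmp 7,16)
jne top: taken
edi=(-25)-18=-43
esi=7+3=10
cmp esi, 16  (cmp 10,16)
jne top: taken
edi=(-43)-18=-61
esi=10+3=13
cmp esi, 16  (cmp 13,16)
jne top: taken
edi=(-61)-18=-79
esi=13+3=16
cmp esi, 16  (cmp 16,16)
jne top: not taken
ebx=8-(-79)=87
halt.

87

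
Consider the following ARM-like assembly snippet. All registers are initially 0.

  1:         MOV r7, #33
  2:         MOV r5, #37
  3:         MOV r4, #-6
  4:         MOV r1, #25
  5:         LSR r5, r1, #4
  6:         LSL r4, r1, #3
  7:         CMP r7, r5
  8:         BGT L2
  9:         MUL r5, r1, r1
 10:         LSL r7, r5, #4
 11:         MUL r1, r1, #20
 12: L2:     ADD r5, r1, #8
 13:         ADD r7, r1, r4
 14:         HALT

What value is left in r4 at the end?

200

after MOV r7, #33: r7=33
after MOV r5, #37: r5=37
after MOV r4, #-6: r4=-6
after MOV r1, #25: r1=25
after LSR r5, r1, #4: r5=25>>4=1
after LSL r4, r1, #3: r4=25<<3=200
CMP r7, r5  (cmp 33,1)
BGT L2: taken
after ADD r5, r1, #8: r5=25+8=33
after ADD r7, r1, r4: r7=25+200=225
halt.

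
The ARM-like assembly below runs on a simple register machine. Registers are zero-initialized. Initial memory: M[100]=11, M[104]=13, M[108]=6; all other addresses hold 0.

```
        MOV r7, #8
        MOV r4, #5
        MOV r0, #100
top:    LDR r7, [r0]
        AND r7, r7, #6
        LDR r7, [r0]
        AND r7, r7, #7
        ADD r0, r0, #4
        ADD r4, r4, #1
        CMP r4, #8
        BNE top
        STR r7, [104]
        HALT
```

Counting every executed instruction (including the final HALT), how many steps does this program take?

MOV r7, #8 → r7=8
MOV r4, #5 → r4=5
MOV r0, #100 → r0=100
LDR r7, [r0] → r7=M[100]=11
AND r7, r7, #6 → r7=11&6=2
LDR r7, [r0] → r7=M[100]=11
AND r7, r7, #7 → r7=11&7=3
ADD r0, r0, #4 → r0=100+4=104
ADD r4, r4, #1 → r4=5+1=6
CMP r4, #8  (cmp 6,8)
BNE top: taken
LDR r7, [r0] → r7=M[104]=13
AND r7, r7, #6 → r7=13&6=4
LDR r7, [r0] → r7=M[104]=13
AND r7, r7, #7 → r7=13&7=5
ADD r0, r0, #4 → r0=104+4=108
ADD r4, r4, #1 → r4=6+1=7
CMP r4, #8  (cmp 7,8)
BNE top: taken
LDR r7, [r0] → r7=M[108]=6
AND r7, r7, #6 → r7=6&6=6
LDR r7, [r0] → r7=M[108]=6
AND r7, r7, #7 → r7=6&7=6
ADD r0, r0, #4 → r0=108+4=112
ADD r4, r4, #1 → r4=7+1=8
CMP r4, #8  (cmp 8,8)
BNE top: not taken
STR r7, [104] → M[104]=6
halt.
Total executed instructions: 29.

29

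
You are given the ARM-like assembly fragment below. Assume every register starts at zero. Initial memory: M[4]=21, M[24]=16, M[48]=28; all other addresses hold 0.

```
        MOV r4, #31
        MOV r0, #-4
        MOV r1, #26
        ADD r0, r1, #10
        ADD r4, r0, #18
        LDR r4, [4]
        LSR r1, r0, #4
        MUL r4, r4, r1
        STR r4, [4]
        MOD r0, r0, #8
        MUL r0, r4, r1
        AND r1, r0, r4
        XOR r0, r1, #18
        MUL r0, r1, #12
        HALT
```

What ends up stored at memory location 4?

42

MOV r4, #31 → r4=31
MOV r0, #-4 → r0=-4
MOV r1, #26 → r1=26
ADD r0, r1, #10 → r0=26+10=36
ADD r4, r0, #18 → r4=36+18=54
LDR r4, [4] → r4=M[4]=21
LSR r1, r0, #4 → r1=36>>4=2
MUL r4, r4, r1 → r4=21*2=42
STR r4, [4] → M[4]=42
MOD r0, r0, #8 → r0=36%8=4
MUL r0, r4, r1 → r0=42*2=84
AND r1, r0, r4 → r1=84&42=0
XOR r0, r1, #18 → r0=0^18=18
MUL r0, r1, #12 → r0=0*12=0
halt.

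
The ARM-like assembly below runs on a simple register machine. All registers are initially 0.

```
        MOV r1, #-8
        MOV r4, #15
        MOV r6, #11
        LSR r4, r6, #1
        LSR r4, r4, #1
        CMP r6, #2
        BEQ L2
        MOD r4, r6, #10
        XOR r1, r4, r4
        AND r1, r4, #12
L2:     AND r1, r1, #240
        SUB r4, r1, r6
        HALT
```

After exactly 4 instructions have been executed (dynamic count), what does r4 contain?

MOV r1, #-8 → r1=-8
MOV r4, #15 → r4=15
MOV r6, #11 → r6=11
LSR r4, r6, #1 → r4=11>>1=5
After step 4: r4 = 5.

5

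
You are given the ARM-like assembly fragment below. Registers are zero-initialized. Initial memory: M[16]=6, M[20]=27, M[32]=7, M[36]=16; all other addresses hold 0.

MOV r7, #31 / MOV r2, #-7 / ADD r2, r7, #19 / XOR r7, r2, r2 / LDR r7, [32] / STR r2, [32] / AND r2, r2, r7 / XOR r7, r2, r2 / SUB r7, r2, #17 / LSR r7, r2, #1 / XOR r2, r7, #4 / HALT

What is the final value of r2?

5

after MOV r7, #31: r7=31
after MOV r2, #-7: r2=-7
after ADD r2, r7, #19: r2=31+19=50
after XOR r7, r2, r2: r7=50^50=0
after LDR r7, [32]: r7=M[32]=7
STR r2, [32] → M[32]=50
after AND r2, r2, r7: r2=50&7=2
after XOR r7, r2, r2: r7=2^2=0
after SUB r7, r2, #17: r7=2-17=-15
after LSR r7, r2, #1: r7=2>>1=1
after XOR r2, r7, #4: r2=1^4=5
halt.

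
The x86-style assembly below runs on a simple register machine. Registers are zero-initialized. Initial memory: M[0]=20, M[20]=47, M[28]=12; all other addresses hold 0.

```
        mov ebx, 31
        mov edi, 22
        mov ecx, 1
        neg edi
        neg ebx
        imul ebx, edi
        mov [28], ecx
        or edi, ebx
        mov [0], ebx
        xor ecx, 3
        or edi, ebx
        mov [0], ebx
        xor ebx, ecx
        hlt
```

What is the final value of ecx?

mov ebx, 31 → ebx=31
mov edi, 22 → edi=22
mov ecx, 1 → ecx=1
neg edi → edi=-(22)=-22
neg ebx → ebx=-(31)=-31
imul ebx, edi → ebx=(-31)*(-22)=682
mov [28], ecx → M[28]=1
or edi, ebx → edi=(-22)|682=-22
mov [0], ebx → M[0]=682
xor ecx, 3 → ecx=1^3=2
or edi, ebx → edi=(-22)|682=-22
mov [0], ebx → M[0]=682
xor ebx, ecx → ebx=682^2=680
halt.

2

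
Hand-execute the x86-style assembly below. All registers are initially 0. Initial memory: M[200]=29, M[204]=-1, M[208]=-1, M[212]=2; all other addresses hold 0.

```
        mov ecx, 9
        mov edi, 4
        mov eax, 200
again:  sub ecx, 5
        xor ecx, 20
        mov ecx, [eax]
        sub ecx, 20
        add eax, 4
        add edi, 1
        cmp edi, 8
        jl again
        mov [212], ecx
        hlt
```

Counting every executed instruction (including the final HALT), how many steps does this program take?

after mov ecx, 9: ecx=9
after mov edi, 4: edi=4
after mov eax, 200: eax=200
after sub ecx, 5: ecx=9-5=4
after xor ecx, 20: ecx=4^20=16
after mov ecx, [eax]: ecx=M[200]=29
after sub ecx, 20: ecx=29-20=9
after add eax, 4: eax=200+4=204
after add edi, 1: edi=4+1=5
cmp edi, 8  (cmp 5,8)
jl again: taken
after sub ecx, 5: ecx=9-5=4
after xor ecx, 20: ecx=4^20=16
after mov ecx, [eax]: ecx=M[204]=-1
after sub ecx, 20: ecx=(-1)-20=-21
after add eax, 4: eax=204+4=208
after add edi, 1: edi=5+1=6
cmp edi, 8  (cmp 6,8)
jl again: taken
after sub ecx, 5: ecx=(-21)-5=-26
after xor ecx, 20: ecx=(-26)^20=-14
after mov ecx, [eax]: ecx=M[208]=-1
after sub ecx, 20: ecx=(-1)-20=-21
after add eax, 4: eax=208+4=212
after add edi, 1: edi=6+1=7
cmp edi, 8  (cmp 7,8)
jl again: taken
after sub ecx, 5: ecx=(-21)-5=-26
after xor ecx, 20: ecx=(-26)^20=-14
after mov ecx, [eax]: ecx=M[212]=2
after sub ecx, 20: ecx=2-20=-18
after add eax, 4: eax=212+4=216
after add edi, 1: edi=7+1=8
cmp edi, 8  (cmp 8,8)
jl again: not taken
mov [212], ecx → M[212]=-18
halt.
Total executed instructions: 37.

37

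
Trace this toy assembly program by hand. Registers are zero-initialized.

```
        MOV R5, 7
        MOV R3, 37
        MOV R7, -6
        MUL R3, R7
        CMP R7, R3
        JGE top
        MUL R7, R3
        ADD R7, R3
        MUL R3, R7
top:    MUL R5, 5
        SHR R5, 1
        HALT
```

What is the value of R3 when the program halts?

R5=7
R3=37
R7=-6
R3=37*(-6)=-222
CMP R7, R3  (cmp -6,-222)
JGE top: taken
R5=7*5=35
R5=35>>1=17
halt.

-222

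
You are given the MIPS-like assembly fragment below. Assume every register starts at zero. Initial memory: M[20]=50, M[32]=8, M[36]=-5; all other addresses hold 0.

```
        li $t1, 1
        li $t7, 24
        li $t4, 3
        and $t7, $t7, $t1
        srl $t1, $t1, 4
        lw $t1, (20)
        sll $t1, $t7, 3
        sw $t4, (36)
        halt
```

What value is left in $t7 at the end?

0

after li $t1, 1: $t1=1
after li $t7, 24: $t7=24
after li $t4, 3: $t4=3
after and $t7, $t7, $t1: $t7=24&1=0
after srl $t1, $t1, 4: $t1=1>>4=0
after lw $t1, (20): $t1=M[20]=50
after sll $t1, $t7, 3: $t1=0<<3=0
sw $t4, (36) → M[36]=3
halt.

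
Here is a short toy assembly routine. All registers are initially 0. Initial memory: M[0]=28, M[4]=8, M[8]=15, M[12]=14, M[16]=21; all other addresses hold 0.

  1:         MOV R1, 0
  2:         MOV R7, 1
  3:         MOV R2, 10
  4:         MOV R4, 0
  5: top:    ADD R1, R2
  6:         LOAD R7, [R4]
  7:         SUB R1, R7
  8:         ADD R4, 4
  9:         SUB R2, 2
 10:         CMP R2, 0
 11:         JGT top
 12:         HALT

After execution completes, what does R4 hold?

20

after MOV R1, 0: R1=0
after MOV R7, 1: R7=1
after MOV R2, 10: R2=10
after MOV R4, 0: R4=0
after ADD R1, R2: R1=0+10=10
after LOAD R7, [R4]: R7=M[0]=28
after SUB R1, R7: R1=10-28=-18
after ADD R4, 4: R4=0+4=4
after SUB R2, 2: R2=10-2=8
CMP R2, 0  (cmp 8,0)
JGT top: taken
after ADD R1, R2: R1=(-18)+8=-10
after LOAD R7, [R4]: R7=M[4]=8
after SUB R1, R7: R1=(-10)-8=-18
after ADD R4, 4: R4=4+4=8
after SUB R2, 2: R2=8-2=6
CMP R2, 0  (cmp 6,0)
JGT top: taken
after ADD R1, R2: R1=(-18)+6=-12
after LOAD R7, [R4]: R7=M[8]=15
after SUB R1, R7: R1=(-12)-15=-27
after ADD R4, 4: R4=8+4=12
after SUB R2, 2: R2=6-2=4
CMP R2, 0  (cmp 4,0)
JGT top: taken
after ADD R1, R2: R1=(-27)+4=-23
after LOAD R7, [R4]: R7=M[12]=14
after SUB R1, R7: R1=(-23)-14=-37
after ADD R4, 4: R4=12+4=16
after SUB R2, 2: R2=4-2=2
CMP R2, 0  (cmp 2,0)
JGT top: taken
after ADD R1, R2: R1=(-37)+2=-35
after LOAD R7, [R4]: R7=M[16]=21
after SUB R1, R7: R1=(-35)-21=-56
after ADD R4, 4: R4=16+4=20
after SUB R2, 2: R2=2-2=0
CMP R2, 0  (cmp 0,0)
JGT top: not taken
halt.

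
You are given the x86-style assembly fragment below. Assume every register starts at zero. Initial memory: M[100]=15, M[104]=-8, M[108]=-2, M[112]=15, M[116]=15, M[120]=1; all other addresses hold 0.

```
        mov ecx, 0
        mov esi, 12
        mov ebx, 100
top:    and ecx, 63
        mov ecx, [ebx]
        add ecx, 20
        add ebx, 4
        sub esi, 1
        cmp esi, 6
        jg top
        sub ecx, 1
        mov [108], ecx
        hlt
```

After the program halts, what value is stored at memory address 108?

ecx=0
esi=12
ebx=100
ecx=0&63=0
ecx=M[100]=15
ecx=15+20=35
ebx=100+4=104
esi=12-1=11
cmp esi, 6  (cmp 11,6)
jg top: taken
ecx=35&63=35
ecx=M[104]=-8
ecx=(-8)+20=12
ebx=104+4=108
esi=11-1=10
cmp esi, 6  (cmp 10,6)
jg top: taken
ecx=12&63=12
ecx=M[108]=-2
ecx=(-2)+20=18
ebx=108+4=112
esi=10-1=9
cmp esi, 6  (cmp 9,6)
jg top: taken
ecx=18&63=18
ecx=M[112]=15
ecx=15+20=35
ebx=112+4=116
esi=9-1=8
cmp esi, 6  (cmp 8,6)
jg top: taken
ecx=35&63=35
ecx=M[116]=15
ecx=15+20=35
ebx=116+4=120
esi=8-1=7
cmp esi, 6  (cmp 7,6)
jg top: taken
ecx=35&63=35
ecx=M[120]=1
ecx=1+20=21
ebx=120+4=124
esi=7-1=6
cmp esi, 6  (cmp 6,6)
jg top: not taken
ecx=21-1=20
mov [108], ecx → M[108]=20
halt.

20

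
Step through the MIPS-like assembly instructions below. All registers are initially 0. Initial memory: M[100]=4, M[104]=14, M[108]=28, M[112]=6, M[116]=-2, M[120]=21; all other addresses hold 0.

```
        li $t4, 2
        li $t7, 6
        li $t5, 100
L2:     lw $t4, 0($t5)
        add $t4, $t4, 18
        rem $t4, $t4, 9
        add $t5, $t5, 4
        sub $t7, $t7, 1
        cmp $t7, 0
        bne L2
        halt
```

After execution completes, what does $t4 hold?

$t4=2
$t7=6
$t5=100
$t4=M[100]=4
$t4=4+18=22
$t4=22%9=4
$t5=100+4=104
$t7=6-1=5
cmp $t7, 0  (cmp 5,0)
bne L2: taken
$t4=M[104]=14
$t4=14+18=32
$t4=32%9=5
$t5=104+4=108
$t7=5-1=4
cmp $t7, 0  (cmp 4,0)
bne L2: taken
$t4=M[108]=28
$t4=28+18=46
$t4=46%9=1
$t5=108+4=112
$t7=4-1=3
cmp $t7, 0  (cmp 3,0)
bne L2: taken
$t4=M[112]=6
$t4=6+18=24
$t4=24%9=6
$t5=112+4=116
$t7=3-1=2
cmp $t7, 0  (cmp 2,0)
bne L2: taken
$t4=M[116]=-2
$t4=(-2)+18=16
$t4=16%9=7
$t5=116+4=120
$t7=2-1=1
cmp $t7, 0  (cmp 1,0)
bne L2: taken
$t4=M[120]=21
$t4=21+18=39
$t4=39%9=3
$t5=120+4=124
$t7=1-1=0
cmp $t7, 0  (cmp 0,0)
bne L2: not taken
halt.

3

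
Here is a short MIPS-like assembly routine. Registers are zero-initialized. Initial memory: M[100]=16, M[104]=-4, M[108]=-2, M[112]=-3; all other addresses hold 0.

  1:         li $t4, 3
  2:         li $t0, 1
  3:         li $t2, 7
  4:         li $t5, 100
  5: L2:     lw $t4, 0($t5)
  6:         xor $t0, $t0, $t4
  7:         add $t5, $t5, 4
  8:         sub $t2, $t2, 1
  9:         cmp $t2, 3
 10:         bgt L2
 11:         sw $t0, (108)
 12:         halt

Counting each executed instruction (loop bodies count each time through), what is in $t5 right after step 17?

108

$t4=3
$t0=1
$t2=7
$t5=100
$t4=M[100]=16
$t0=1^16=17
$t5=100+4=104
$t2=7-1=6
cmp $t2, 3  (cmp 6,3)
bgt L2: taken
$t4=M[104]=-4
$t0=17^(-4)=-19
$t5=104+4=108
$t2=6-1=5
cmp $t2, 3  (cmp 5,3)
bgt L2: taken
$t4=M[108]=-2
After step 17: $t5 = 108.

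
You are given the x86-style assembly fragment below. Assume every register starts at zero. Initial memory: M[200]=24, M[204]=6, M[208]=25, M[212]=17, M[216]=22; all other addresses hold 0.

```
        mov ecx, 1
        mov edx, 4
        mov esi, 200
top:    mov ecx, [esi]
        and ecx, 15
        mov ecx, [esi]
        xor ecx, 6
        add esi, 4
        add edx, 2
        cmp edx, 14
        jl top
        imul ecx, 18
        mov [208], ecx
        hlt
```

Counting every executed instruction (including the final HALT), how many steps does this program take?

ecx=1
edx=4
esi=200
ecx=M[200]=24
ecx=24&15=8
ecx=M[200]=24
ecx=24^6=30
esi=200+4=204
edx=4+2=6
cmp edx, 14  (cmp 6,14)
jl top: taken
ecx=M[204]=6
ecx=6&15=6
ecx=M[204]=6
ecx=6^6=0
esi=204+4=208
edx=6+2=8
cmp edx, 14  (cmp 8,14)
jl top: taken
ecx=M[208]=25
ecx=25&15=9
ecx=M[208]=25
ecx=25^6=31
esi=208+4=212
edx=8+2=10
cmp edx, 14  (cmp 10,14)
jl top: taken
ecx=M[212]=17
ecx=17&15=1
ecx=M[212]=17
ecx=17^6=23
esi=212+4=216
edx=10+2=12
cmp edx, 14  (cmp 12,14)
jl top: taken
ecx=M[216]=22
ecx=22&15=6
ecx=M[216]=22
ecx=22^6=16
esi=216+4=220
edx=12+2=14
cmp edx, 14  (cmp 14,14)
jl top: not taken
ecx=16*18=288
mov [208], ecx → M[208]=288
halt.
Total executed instructions: 46.

46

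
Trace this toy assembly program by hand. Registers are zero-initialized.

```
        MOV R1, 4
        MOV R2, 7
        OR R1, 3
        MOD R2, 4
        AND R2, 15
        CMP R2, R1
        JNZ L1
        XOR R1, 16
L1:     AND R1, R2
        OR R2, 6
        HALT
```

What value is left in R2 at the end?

R1=4
R2=7
R1=4|3=7
R2=7%4=3
R2=3&15=3
CMP R2, R1  (cmp 3,7)
JNZ L1: taken
R1=7&3=3
R2=3|6=7
halt.

7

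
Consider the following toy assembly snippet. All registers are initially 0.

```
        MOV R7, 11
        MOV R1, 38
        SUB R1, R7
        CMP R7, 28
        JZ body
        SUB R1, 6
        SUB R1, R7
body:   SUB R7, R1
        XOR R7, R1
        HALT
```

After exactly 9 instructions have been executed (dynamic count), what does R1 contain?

10

after MOV R7, 11: R7=11
after MOV R1, 38: R1=38
after SUB R1, R7: R1=38-11=27
CMP R7, 28  (cmp 11,28)
JZ body: not taken
after SUB R1, 6: R1=27-6=21
after SUB R1, R7: R1=21-11=10
after SUB R7, R1: R7=11-10=1
after XOR R7, R1: R7=1^10=11
After step 9: R1 = 10.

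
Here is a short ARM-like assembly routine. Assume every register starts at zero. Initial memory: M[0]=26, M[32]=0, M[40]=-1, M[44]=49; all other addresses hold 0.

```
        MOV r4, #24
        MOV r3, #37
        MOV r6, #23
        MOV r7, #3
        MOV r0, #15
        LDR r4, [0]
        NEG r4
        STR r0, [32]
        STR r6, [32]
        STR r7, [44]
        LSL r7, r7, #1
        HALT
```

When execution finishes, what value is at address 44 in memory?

3

after MOV r4, #24: r4=24
after MOV r3, #37: r3=37
after MOV r6, #23: r6=23
after MOV r7, #3: r7=3
after MOV r0, #15: r0=15
after LDR r4, [0]: r4=M[0]=26
after NEG r4: r4=-(26)=-26
STR r0, [32] → M[32]=15
STR r6, [32] → M[32]=23
STR r7, [44] → M[44]=3
after LSL r7, r7, #1: r7=3<<1=6
halt.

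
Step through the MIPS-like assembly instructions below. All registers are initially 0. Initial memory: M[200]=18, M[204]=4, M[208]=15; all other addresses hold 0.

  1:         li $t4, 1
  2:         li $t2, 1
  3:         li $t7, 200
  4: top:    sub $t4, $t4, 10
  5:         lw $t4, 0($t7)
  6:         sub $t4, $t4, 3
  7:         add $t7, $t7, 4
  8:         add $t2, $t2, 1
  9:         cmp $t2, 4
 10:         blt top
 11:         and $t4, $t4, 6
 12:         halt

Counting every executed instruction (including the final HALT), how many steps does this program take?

after li $t4, 1: $t4=1
after li $t2, 1: $t2=1
after li $t7, 200: $t7=200
after sub $t4, $t4, 10: $t4=1-10=-9
after lw $t4, 0($t7): $t4=M[200]=18
after sub $t4, $t4, 3: $t4=18-3=15
after add $t7, $t7, 4: $t7=200+4=204
after add $t2, $t2, 1: $t2=1+1=2
cmp $t2, 4  (cmp 2,4)
blt top: taken
after sub $t4, $t4, 10: $t4=15-10=5
after lw $t4, 0($t7): $t4=M[204]=4
after sub $t4, $t4, 3: $t4=4-3=1
after add $t7, $t7, 4: $t7=204+4=208
after add $t2, $t2, 1: $t2=2+1=3
cmp $t2, 4  (cmp 3,4)
blt top: taken
after sub $t4, $t4, 10: $t4=1-10=-9
after lw $t4, 0($t7): $t4=M[208]=15
after sub $t4, $t4, 3: $t4=15-3=12
after add $t7, $t7, 4: $t7=208+4=212
after add $t2, $t2, 1: $t2=3+1=4
cmp $t2, 4  (cmp 4,4)
blt top: not taken
after and $t4, $t4, 6: $t4=12&6=4
halt.
Total executed instructions: 26.

26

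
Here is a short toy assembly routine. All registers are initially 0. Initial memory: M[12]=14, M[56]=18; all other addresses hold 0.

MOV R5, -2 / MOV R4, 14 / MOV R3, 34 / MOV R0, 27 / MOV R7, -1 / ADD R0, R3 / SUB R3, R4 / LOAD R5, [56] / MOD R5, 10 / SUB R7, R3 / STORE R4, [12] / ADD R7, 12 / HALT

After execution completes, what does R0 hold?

after MOV R5, -2: R5=-2
after MOV R4, 14: R4=14
after MOV R3, 34: R3=34
after MOV R0, 27: R0=27
after MOV R7, -1: R7=-1
after ADD R0, R3: R0=27+34=61
after SUB R3, R4: R3=34-14=20
after LOAD R5, [56]: R5=M[56]=18
after MOD R5, 10: R5=18%10=8
after SUB R7, R3: R7=(-1)-20=-21
STORE R4, [12] → M[12]=14
after ADD R7, 12: R7=(-21)+12=-9
halt.

61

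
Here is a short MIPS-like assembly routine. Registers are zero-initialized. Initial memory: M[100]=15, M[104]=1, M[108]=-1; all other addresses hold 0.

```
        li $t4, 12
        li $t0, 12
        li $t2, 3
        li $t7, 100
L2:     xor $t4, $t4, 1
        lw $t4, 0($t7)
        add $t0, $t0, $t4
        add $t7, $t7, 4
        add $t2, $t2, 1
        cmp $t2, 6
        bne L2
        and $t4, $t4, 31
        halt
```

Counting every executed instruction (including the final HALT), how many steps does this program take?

27

$t4=12
$t0=12
$t2=3
$t7=100
$t4=12^1=13
$t4=M[100]=15
$t0=12+15=27
$t7=100+4=104
$t2=3+1=4
cmp $t2, 6  (cmp 4,6)
bne L2: taken
$t4=15^1=14
$t4=M[104]=1
$t0=27+1=28
$t7=104+4=108
$t2=4+1=5
cmp $t2, 6  (cmp 5,6)
bne L2: taken
$t4=1^1=0
$t4=M[108]=-1
$t0=28+(-1)=27
$t7=108+4=112
$t2=5+1=6
cmp $t2, 6  (cmp 6,6)
bne L2: not taken
$t4=(-1)&31=31
halt.
Total executed instructions: 27.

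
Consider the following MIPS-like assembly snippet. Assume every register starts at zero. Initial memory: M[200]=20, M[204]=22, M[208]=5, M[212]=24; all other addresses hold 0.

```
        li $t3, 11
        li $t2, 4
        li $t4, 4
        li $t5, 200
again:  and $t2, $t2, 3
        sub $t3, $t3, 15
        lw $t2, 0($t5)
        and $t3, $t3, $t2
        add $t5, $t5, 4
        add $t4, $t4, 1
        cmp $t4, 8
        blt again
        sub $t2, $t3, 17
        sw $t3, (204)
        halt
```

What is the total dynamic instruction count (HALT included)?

39

$t3=11
$t2=4
$t4=4
$t5=200
$t2=4&3=0
$t3=11-15=-4
$t2=M[200]=20
$t3=(-4)&20=20
$t5=200+4=204
$t4=4+1=5
cmp $t4, 8  (cmp 5,8)
blt again: taken
$t2=20&3=0
$t3=20-15=5
$t2=M[204]=22
$t3=5&22=4
$t5=204+4=208
$t4=5+1=6
cmp $t4, 8  (cmp 6,8)
blt again: taken
$t2=22&3=2
$t3=4-15=-11
$t2=M[208]=5
$t3=(-11)&5=5
$t5=208+4=212
$t4=6+1=7
cmp $t4, 8  (cmp 7,8)
blt again: taken
$t2=5&3=1
$t3=5-15=-10
$t2=M[212]=24
$t3=(-10)&24=16
$t5=212+4=216
$t4=7+1=8
cmp $t4, 8  (cmp 8,8)
blt again: not taken
$t2=16-17=-1
sw $t3, (204) → M[204]=16
halt.
Total executed instructions: 39.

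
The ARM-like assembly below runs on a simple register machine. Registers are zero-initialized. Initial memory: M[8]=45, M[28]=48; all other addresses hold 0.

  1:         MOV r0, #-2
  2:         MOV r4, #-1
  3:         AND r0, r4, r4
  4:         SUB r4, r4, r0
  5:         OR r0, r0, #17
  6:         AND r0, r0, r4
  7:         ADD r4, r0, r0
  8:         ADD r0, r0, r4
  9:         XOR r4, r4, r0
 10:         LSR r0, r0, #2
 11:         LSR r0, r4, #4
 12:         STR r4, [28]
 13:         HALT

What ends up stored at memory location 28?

after MOV r0, #-2: r0=-2
after MOV r4, #-1: r4=-1
after AND r0, r4, r4: r0=(-1)&(-1)=-1
after SUB r4, r4, r0: r4=(-1)-(-1)=0
after OR r0, r0, #17: r0=(-1)|17=-1
after AND r0, r0, r4: r0=(-1)&0=0
after ADD r4, r0, r0: r4=0+0=0
after ADD r0, r0, r4: r0=0+0=0
after XOR r4, r4, r0: r4=0^0=0
after LSR r0, r0, #2: r0=0>>2=0
after LSR r0, r4, #4: r0=0>>4=0
STR r4, [28] → M[28]=0
halt.

0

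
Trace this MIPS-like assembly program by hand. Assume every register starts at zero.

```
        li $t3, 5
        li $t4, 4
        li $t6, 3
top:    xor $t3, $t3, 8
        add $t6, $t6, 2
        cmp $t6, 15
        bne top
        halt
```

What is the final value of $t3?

$t3=5
$t4=4
$t6=3
$t3=5^8=13
$t6=3+2=5
cmp $t6, 15  (cmp 5,15)
bne top: taken
$t3=13^8=5
$t6=5+2=7
cmp $t6, 15  (cmp 7,15)
bne top: taken
$t3=5^8=13
$t6=7+2=9
cmp $t6, 15  (cmp 9,15)
bne top: taken
$t3=13^8=5
$t6=9+2=11
cmp $t6, 15  (cmp 11,15)
bne top: taken
$t3=5^8=13
$t6=11+2=13
cmp $t6, 15  (cmp 13,15)
bne top: taken
$t3=13^8=5
$t6=13+2=15
cmp $t6, 15  (cmp 15,15)
bne top: not taken
halt.

5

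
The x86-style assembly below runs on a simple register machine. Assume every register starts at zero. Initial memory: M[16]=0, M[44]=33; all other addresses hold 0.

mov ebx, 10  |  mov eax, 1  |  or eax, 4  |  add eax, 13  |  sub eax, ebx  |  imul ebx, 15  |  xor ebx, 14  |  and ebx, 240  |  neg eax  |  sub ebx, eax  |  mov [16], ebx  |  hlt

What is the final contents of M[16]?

152

ebx=10
eax=1
eax=1|4=5
eax=5+13=18
eax=18-10=8
ebx=10*15=150
ebx=150^14=152
ebx=152&240=144
eax=-(8)=-8
ebx=144-(-8)=152
mov [16], ebx → M[16]=152
halt.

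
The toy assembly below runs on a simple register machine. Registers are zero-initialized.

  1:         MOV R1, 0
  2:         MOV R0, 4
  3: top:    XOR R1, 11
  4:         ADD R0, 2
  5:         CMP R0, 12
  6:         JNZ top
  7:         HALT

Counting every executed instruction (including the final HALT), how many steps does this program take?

MOV R1, 0 → R1=0
MOV R0, 4 → R0=4
XOR R1, 11 → R1=0^11=11
ADD R0, 2 → R0=4+2=6
CMP R0, 12  (cmp 6,12)
JNZ top: taken
XOR R1, 11 → R1=11^11=0
ADD R0, 2 → R0=6+2=8
CMP R0, 12  (cmp 8,12)
JNZ top: taken
XOR R1, 11 → R1=0^11=11
ADD R0, 2 → R0=8+2=10
CMP R0, 12  (cmp 10,12)
JNZ top: taken
XOR R1, 11 → R1=11^11=0
ADD R0, 2 → R0=10+2=12
CMP R0, 12  (cmp 12,12)
JNZ top: not taken
halt.
Total executed instructions: 19.

19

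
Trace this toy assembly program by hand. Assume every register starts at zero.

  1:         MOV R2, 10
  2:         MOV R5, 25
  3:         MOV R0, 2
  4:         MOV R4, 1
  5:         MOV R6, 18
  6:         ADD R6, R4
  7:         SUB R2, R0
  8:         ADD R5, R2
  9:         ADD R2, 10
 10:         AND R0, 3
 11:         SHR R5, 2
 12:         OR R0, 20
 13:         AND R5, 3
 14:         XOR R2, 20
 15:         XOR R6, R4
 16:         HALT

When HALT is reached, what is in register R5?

0

after MOV R2, 10: R2=10
after MOV R5, 25: R5=25
after MOV R0, 2: R0=2
after MOV R4, 1: R4=1
after MOV R6, 18: R6=18
after ADD R6, R4: R6=18+1=19
after SUB R2, R0: R2=10-2=8
after ADD R5, R2: R5=25+8=33
after ADD R2, 10: R2=8+10=18
after AND R0, 3: R0=2&3=2
after SHR R5, 2: R5=33>>2=8
after OR R0, 20: R0=2|20=22
after AND R5, 3: R5=8&3=0
after XOR R2, 20: R2=18^20=6
after XOR R6, R4: R6=19^1=18
halt.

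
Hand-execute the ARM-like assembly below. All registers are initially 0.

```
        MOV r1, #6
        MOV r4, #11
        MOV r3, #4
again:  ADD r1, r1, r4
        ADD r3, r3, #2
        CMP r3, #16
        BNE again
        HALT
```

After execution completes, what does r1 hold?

MOV r1, #6 → r1=6
MOV r4, #11 → r4=11
MOV r3, #4 → r3=4
ADD r1, r1, r4 → r1=6+11=17
ADD r3, r3, #2 → r3=4+2=6
CMP r3, #16  (cmp 6,16)
BNE again: taken
ADD r1, r1, r4 → r1=17+11=28
ADD r3, r3, #2 → r3=6+2=8
CMP r3, #16  (cmp 8,16)
BNE again: taken
ADD r1, r1, r4 → r1=28+11=39
ADD r3, r3, #2 → r3=8+2=10
CMP r3, #16  (cmp 10,16)
BNE again: taken
ADD r1, r1, r4 → r1=39+11=50
ADD r3, r3, #2 → r3=10+2=12
CMP r3, #16  (cmp 12,16)
BNE again: taken
ADD r1, r1, r4 → r1=50+11=61
ADD r3, r3, #2 → r3=12+2=14
CMP r3, #16  (cmp 14,16)
BNE again: taken
ADD r1, r1, r4 → r1=61+11=72
ADD r3, r3, #2 → r3=14+2=16
CMP r3, #16  (cmp 16,16)
BNE again: not taken
halt.

72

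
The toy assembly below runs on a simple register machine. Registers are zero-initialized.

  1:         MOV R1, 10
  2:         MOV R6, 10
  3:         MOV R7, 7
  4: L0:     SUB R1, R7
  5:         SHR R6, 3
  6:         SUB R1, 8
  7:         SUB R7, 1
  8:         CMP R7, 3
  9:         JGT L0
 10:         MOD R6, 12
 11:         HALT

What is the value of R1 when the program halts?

R1=10
R6=10
R7=7
R1=10-7=3
R6=10>>3=1
R1=3-8=-5
R7=7-1=6
CMP R7, 3  (cmp 6,3)
JGT L0: taken
R1=(-5)-6=-11
R6=1>>3=0
R1=(-11)-8=-19
R7=6-1=5
CMP R7, 3  (cmp 5,3)
JGT L0: taken
R1=(-19)-5=-24
R6=0>>3=0
R1=(-24)-8=-32
R7=5-1=4
CMP R7, 3  (cmp 4,3)
JGT L0: taken
R1=(-32)-4=-36
R6=0>>3=0
R1=(-36)-8=-44
R7=4-1=3
CMP R7, 3  (cmp 3,3)
JGT L0: not taken
R6=0%12=0
halt.

-44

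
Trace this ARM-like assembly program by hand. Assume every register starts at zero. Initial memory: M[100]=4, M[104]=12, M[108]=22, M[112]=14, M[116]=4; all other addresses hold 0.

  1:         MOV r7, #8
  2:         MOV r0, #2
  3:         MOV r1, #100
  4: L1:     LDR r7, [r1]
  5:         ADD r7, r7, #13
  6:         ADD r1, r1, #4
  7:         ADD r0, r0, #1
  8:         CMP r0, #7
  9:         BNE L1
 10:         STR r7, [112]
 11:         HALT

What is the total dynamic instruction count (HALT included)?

after MOV r7, #8: r7=8
after MOV r0, #2: r0=2
after MOV r1, #100: r1=100
after LDR r7, [r1]: r7=M[100]=4
after ADD r7, r7, #13: r7=4+13=17
after ADD r1, r1, #4: r1=100+4=104
after ADD r0, r0, #1: r0=2+1=3
CMP r0, #7  (cmp 3,7)
BNE L1: taken
after LDR r7, [r1]: r7=M[104]=12
after ADD r7, r7, #13: r7=12+13=25
after ADD r1, r1, #4: r1=104+4=108
after ADD r0, r0, #1: r0=3+1=4
CMP r0, #7  (cmp 4,7)
BNE L1: taken
after LDR r7, [r1]: r7=M[108]=22
after ADD r7, r7, #13: r7=22+13=35
after ADD r1, r1, #4: r1=108+4=112
after ADD r0, r0, #1: r0=4+1=5
CMP r0, #7  (cmp 5,7)
BNE L1: taken
after LDR r7, [r1]: r7=M[112]=14
after ADD r7, r7, #13: r7=14+13=27
after ADD r1, r1, #4: r1=112+4=116
after ADD r0, r0, #1: r0=5+1=6
CMP r0, #7  (cmp 6,7)
BNE L1: taken
after LDR r7, [r1]: r7=M[116]=4
after ADD r7, r7, #13: r7=4+13=17
after ADD r1, r1, #4: r1=116+4=120
after ADD r0, r0, #1: r0=6+1=7
CMP r0, #7  (cmp 7,7)
BNE L1: not taken
STR r7, [112] → M[112]=17
halt.
Total executed instructions: 35.

35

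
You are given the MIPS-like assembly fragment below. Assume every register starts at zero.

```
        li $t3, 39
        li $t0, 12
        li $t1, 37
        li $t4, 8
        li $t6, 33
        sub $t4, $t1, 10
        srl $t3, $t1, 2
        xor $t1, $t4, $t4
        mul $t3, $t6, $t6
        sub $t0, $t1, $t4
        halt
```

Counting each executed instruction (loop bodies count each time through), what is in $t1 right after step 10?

0

li $t3, 39 → $t3=39
li $t0, 12 → $t0=12
li $t1, 37 → $t1=37
li $t4, 8 → $t4=8
li $t6, 33 → $t6=33
sub $t4, $t1, 10 → $t4=37-10=27
srl $t3, $t1, 2 → $t3=37>>2=9
xor $t1, $t4, $t4 → $t1=27^27=0
mul $t3, $t6, $t6 → $t3=33*33=1089
sub $t0, $t1, $t4 → $t0=0-27=-27
After step 10: $t1 = 0.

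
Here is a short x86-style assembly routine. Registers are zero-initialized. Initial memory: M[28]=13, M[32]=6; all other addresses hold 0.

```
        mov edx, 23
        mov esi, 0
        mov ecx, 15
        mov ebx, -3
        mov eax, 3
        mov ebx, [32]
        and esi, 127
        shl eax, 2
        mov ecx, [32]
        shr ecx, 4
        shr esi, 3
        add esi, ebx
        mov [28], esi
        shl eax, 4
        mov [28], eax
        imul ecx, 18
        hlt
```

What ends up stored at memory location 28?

mov edx, 23 → edx=23
mov esi, 0 → esi=0
mov ecx, 15 → ecx=15
mov ebx, -3 → ebx=-3
mov eax, 3 → eax=3
mov ebx, [32] → ebx=M[32]=6
and esi, 127 → esi=0&127=0
shl eax, 2 → eax=3<<2=12
mov ecx, [32] → ecx=M[32]=6
shr ecx, 4 → ecx=6>>4=0
shr esi, 3 → esi=0>>3=0
add esi, ebx → esi=0+6=6
mov [28], esi → M[28]=6
shl eax, 4 → eax=12<<4=192
mov [28], eax → M[28]=192
imul ecx, 18 → ecx=0*18=0
halt.

192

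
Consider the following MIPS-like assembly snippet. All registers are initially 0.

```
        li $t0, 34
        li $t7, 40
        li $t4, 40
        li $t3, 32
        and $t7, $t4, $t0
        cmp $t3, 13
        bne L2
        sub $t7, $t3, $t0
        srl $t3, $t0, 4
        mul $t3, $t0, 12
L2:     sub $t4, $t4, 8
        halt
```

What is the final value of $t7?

32

after li $t0, 34: $t0=34
after li $t7, 40: $t7=40
after li $t4, 40: $t4=40
after li $t3, 32: $t3=32
after and $t7, $t4, $t0: $t7=40&34=32
cmp $t3, 13  (cmp 32,13)
bne L2: taken
after sub $t4, $t4, 8: $t4=40-8=32
halt.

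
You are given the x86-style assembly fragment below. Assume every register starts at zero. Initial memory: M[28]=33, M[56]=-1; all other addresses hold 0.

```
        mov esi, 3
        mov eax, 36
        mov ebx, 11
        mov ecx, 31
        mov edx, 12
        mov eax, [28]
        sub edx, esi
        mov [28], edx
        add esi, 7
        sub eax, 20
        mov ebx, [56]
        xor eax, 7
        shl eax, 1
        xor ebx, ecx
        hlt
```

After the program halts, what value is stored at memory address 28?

9

mov esi, 3 → esi=3
mov eax, 36 → eax=36
mov ebx, 11 → ebx=11
mov ecx, 31 → ecx=31
mov edx, 12 → edx=12
mov eax, [28] → eax=M[28]=33
sub edx, esi → edx=12-3=9
mov [28], edx → M[28]=9
add esi, 7 → esi=3+7=10
sub eax, 20 → eax=33-20=13
mov ebx, [56] → ebx=M[56]=-1
xor eax, 7 → eax=13^7=10
shl eax, 1 → eax=10<<1=20
xor ebx, ecx → ebx=(-1)^31=-32
halt.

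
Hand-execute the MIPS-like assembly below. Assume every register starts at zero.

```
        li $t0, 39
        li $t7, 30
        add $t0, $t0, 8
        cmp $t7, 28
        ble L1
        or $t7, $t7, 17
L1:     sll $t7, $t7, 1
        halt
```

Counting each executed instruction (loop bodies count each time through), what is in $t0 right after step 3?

47

$t0=39
$t7=30
$t0=39+8=47
After step 3: $t0 = 47.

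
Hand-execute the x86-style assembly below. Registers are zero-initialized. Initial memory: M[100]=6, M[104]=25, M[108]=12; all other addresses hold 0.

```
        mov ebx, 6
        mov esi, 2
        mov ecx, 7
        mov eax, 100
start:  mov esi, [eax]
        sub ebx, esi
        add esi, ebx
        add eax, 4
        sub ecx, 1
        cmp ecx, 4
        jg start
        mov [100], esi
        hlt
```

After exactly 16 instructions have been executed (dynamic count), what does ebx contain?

-25

ebx=6
esi=2
ecx=7
eax=100
esi=M[100]=6
ebx=6-6=0
esi=6+0=6
eax=100+4=104
ecx=7-1=6
cmp ecx, 4  (cmp 6,4)
jg start: taken
esi=M[104]=25
ebx=0-25=-25
esi=25+(-25)=0
eax=104+4=108
ecx=6-1=5
After step 16: ebx = -25.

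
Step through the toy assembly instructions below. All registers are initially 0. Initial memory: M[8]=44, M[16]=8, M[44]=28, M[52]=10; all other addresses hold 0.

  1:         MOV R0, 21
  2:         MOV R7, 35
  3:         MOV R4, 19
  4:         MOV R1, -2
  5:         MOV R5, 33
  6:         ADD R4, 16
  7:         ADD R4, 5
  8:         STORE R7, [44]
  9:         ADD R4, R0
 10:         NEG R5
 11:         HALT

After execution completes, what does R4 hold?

61

after MOV R0, 21: R0=21
after MOV R7, 35: R7=35
after MOV R4, 19: R4=19
after MOV R1, -2: R1=-2
after MOV R5, 33: R5=33
after ADD R4, 16: R4=19+16=35
after ADD R4, 5: R4=35+5=40
STORE R7, [44] → M[44]=35
after ADD R4, R0: R4=40+21=61
after NEG R5: R5=-(33)=-33
halt.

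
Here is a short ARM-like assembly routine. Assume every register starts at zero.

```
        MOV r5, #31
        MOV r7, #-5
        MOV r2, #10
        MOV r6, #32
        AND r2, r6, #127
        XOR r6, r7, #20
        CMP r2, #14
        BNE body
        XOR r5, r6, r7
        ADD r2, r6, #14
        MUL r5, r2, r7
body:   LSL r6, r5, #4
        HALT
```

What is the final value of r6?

496

MOV r5, #31 → r5=31
MOV r7, #-5 → r7=-5
MOV r2, #10 → r2=10
MOV r6, #32 → r6=32
AND r2, r6, #127 → r2=32&127=32
XOR r6, r7, #20 → r6=(-5)^20=-17
CMP r2, #14  (cmp 32,14)
BNE body: taken
LSL r6, r5, #4 → r6=31<<4=496
halt.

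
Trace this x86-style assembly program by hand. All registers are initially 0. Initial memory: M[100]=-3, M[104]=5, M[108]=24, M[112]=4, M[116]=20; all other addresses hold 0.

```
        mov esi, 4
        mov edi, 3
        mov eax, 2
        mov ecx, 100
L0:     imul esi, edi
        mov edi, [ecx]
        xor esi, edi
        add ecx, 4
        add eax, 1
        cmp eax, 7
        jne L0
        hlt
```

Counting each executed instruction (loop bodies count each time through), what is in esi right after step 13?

45

after mov esi, 4: esi=4
after mov edi, 3: edi=3
after mov eax, 2: eax=2
after mov ecx, 100: ecx=100
after imul esi, edi: esi=4*3=12
after mov edi, [ecx]: edi=M[100]=-3
after xor esi, edi: esi=12^(-3)=-15
after add ecx, 4: ecx=100+4=104
after add eax, 1: eax=2+1=3
cmp eax, 7  (cmp 3,7)
jne L0: taken
after imul esi, edi: esi=(-15)*(-3)=45
after mov edi, [ecx]: edi=M[104]=5
After step 13: esi = 45.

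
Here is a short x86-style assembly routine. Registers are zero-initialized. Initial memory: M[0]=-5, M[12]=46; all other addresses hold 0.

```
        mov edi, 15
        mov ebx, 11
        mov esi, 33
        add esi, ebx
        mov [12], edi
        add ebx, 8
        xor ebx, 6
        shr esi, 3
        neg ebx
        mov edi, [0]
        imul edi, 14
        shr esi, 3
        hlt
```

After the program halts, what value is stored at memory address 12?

15

mov edi, 15 → edi=15
mov ebx, 11 → ebx=11
mov esi, 33 → esi=33
add esi, ebx → esi=33+11=44
mov [12], edi → M[12]=15
add ebx, 8 → ebx=11+8=19
xor ebx, 6 → ebx=19^6=21
shr esi, 3 → esi=44>>3=5
neg ebx → ebx=-(21)=-21
mov edi, [0] → edi=M[0]=-5
imul edi, 14 → edi=(-5)*14=-70
shr esi, 3 → esi=5>>3=0
halt.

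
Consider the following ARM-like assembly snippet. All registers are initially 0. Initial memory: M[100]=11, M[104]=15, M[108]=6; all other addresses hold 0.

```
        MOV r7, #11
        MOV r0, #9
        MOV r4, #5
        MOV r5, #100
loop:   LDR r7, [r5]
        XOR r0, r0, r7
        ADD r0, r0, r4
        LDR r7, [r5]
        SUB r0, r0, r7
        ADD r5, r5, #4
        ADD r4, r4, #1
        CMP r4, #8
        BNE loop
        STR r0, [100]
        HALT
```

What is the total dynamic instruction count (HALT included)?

33

MOV r7, #11 → r7=11
MOV r0, #9 → r0=9
MOV r4, #5 → r4=5
MOV r5, #100 → r5=100
LDR r7, [r5] → r7=M[100]=11
XOR r0, r0, r7 → r0=9^11=2
ADD r0, r0, r4 → r0=2+5=7
LDR r7, [r5] → r7=M[100]=11
SUB r0, r0, r7 → r0=7-11=-4
ADD r5, r5, #4 → r5=100+4=104
ADD r4, r4, #1 → r4=5+1=6
CMP r4, #8  (cmp 6,8)
BNE loop: taken
LDR r7, [r5] → r7=M[104]=15
XOR r0, r0, r7 → r0=(-4)^15=-13
ADD r0, r0, r4 → r0=(-13)+6=-7
LDR r7, [r5] → r7=M[104]=15
SUB r0, r0, r7 → r0=(-7)-15=-22
ADD r5, r5, #4 → r5=104+4=108
ADD r4, r4, #1 → r4=6+1=7
CMP r4, #8  (cmp 7,8)
BNE loop: taken
LDR r7, [r5] → r7=M[108]=6
XOR r0, r0, r7 → r0=(-22)^6=-20
ADD r0, r0, r4 → r0=(-20)+7=-13
LDR r7, [r5] → r7=M[108]=6
SUB r0, r0, r7 → r0=(-13)-6=-19
ADD r5, r5, #4 → r5=108+4=112
ADD r4, r4, #1 → r4=7+1=8
CMP r4, #8  (cmp 8,8)
BNE loop: not taken
STR r0, [100] → M[100]=-19
halt.
Total executed instructions: 33.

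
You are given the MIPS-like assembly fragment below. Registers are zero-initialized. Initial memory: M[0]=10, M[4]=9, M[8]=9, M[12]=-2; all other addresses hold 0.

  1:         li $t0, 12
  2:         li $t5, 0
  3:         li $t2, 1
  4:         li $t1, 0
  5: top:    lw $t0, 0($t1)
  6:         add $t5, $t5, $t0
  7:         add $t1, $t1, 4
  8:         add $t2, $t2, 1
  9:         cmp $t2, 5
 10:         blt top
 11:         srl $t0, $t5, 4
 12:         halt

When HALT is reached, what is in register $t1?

li $t0, 12 → $t0=12
li $t5, 0 → $t5=0
li $t2, 1 → $t2=1
li $t1, 0 → $t1=0
lw $t0, 0($t1) → $t0=M[0]=10
add $t5, $t5, $t0 → $t5=0+10=10
add $t1, $t1, 4 → $t1=0+4=4
add $t2, $t2, 1 → $t2=1+1=2
cmp $t2, 5  (cmp 2,5)
blt top: taken
lw $t0, 0($t1) → $t0=M[4]=9
add $t5, $t5, $t0 → $t5=10+9=19
add $t1, $t1, 4 → $t1=4+4=8
add $t2, $t2, 1 → $t2=2+1=3
cmp $t2, 5  (cmp 3,5)
blt top: taken
lw $t0, 0($t1) → $t0=M[8]=9
add $t5, $t5, $t0 → $t5=19+9=28
add $t1, $t1, 4 → $t1=8+4=12
add $t2, $t2, 1 → $t2=3+1=4
cmp $t2, 5  (cmp 4,5)
blt top: taken
lw $t0, 0($t1) → $t0=M[12]=-2
add $t5, $t5, $t0 → $t5=28+(-2)=26
add $t1, $t1, 4 → $t1=12+4=16
add $t2, $t2, 1 → $t2=4+1=5
cmp $t2, 5  (cmp 5,5)
blt top: not taken
srl $t0, $t5, 4 → $t0=26>>4=1
halt.

16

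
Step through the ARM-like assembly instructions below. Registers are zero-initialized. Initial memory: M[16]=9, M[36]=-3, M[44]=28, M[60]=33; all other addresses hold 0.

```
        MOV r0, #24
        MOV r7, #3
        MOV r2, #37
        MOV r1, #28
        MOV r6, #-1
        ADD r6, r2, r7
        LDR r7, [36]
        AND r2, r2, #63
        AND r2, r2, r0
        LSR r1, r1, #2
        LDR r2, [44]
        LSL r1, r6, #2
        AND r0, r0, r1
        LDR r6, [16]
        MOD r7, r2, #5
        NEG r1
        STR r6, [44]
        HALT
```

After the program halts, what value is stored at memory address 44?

9

MOV r0, #24 → r0=24
MOV r7, #3 → r7=3
MOV r2, #37 → r2=37
MOV r1, #28 → r1=28
MOV r6, #-1 → r6=-1
ADD r6, r2, r7 → r6=37+3=40
LDR r7, [36] → r7=M[36]=-3
AND r2, r2, #63 → r2=37&63=37
AND r2, r2, r0 → r2=37&24=0
LSR r1, r1, #2 → r1=28>>2=7
LDR r2, [44] → r2=M[44]=28
LSL r1, r6, #2 → r1=40<<2=160
AND r0, r0, r1 → r0=24&160=0
LDR r6, [16] → r6=M[16]=9
MOD r7, r2, #5 → r7=28%5=3
NEG r1 → r1=-(160)=-160
STR r6, [44] → M[44]=9
halt.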